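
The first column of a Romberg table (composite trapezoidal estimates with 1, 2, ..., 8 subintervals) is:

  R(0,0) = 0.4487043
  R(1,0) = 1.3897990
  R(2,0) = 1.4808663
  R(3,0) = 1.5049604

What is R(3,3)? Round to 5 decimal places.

1.51334

Richardson extrapolation on the trapezoidal column (denominator 4−1=3):
R(1,1) = (4·1.3897990 − 0.4487043) / 3 = 1.7034972
R(2,1) = (4·1.4808663 − 1.3897990) / 3 = 1.5112221
R(3,1) = 1.5049604 + (1.5049604 − 1.4808663)/3 = 1.5129918
R(2,2) = 1.5112221 + (1.5112221 − 1.7034972)/15 = 1.4984038
R(3,2) = 1.5129918 + (1.5129918 − 1.5112221)/15 = 1.5131098
R(3,3) = 1.5131098 + (1.5131098 − 1.4984038)/63 = 1.5133432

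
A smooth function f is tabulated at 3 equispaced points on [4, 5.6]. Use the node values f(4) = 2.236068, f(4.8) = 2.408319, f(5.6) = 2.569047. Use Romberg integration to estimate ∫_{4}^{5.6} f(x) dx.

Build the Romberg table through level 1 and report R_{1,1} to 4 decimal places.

R_{0,0} (trapezoid, 1 panel, h=1.6000): 3.844092
R_{1,0} (trapezoid, 2 panels, h=0.8000): 3.848701
R_{1,1} = 3.848701 + (3.848701 − 3.844092)/3 = 3.850237

3.8502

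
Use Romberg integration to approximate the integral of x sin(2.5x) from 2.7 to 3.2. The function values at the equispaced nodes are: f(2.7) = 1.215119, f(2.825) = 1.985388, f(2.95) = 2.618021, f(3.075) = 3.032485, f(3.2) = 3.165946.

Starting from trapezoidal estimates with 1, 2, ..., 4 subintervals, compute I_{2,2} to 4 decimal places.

I_{0,0} (trapezoid, 1 panel, h=0.5000): 1.095266
I_{1,0} (trapezoid, 2 panels, h=0.2500): 1.202138
I_{2,0} (trapezoid, 4 panels, h=0.1250): 1.228303
I_{1,1} = 1.202138 + (1.202138 − 1.095266)/3 = 1.237762
I_{2,1} = 1.228303 + (1.228303 − 1.202138)/3 = 1.237025
I_{2,2} = 1.237025 + (1.237025 − 1.237762)/15 = 1.236976

1.2370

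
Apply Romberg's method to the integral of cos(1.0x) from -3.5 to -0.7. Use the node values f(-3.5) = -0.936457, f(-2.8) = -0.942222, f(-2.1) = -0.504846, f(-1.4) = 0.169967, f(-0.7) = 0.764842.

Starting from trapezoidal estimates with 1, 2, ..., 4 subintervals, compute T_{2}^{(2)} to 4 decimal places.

-0.9947

T_{0}^{(0)} (trapezoid, 1 panel, h=2.8000): -0.240261
T_{1}^{(0)} (trapezoid, 2 panels, h=1.4000): -0.826915
T_{2}^{(0)} (trapezoid, 4 panels, h=0.7000): -0.954036
T_{1}^{(1)} = -0.826915 + (-0.826915 − (-0.240261))/3 = -1.022466
T_{2}^{(1)} = -0.954036 + (-0.954036 − (-0.826915))/3 = -0.996410
T_{2}^{(2)} = -0.996410 + (-0.996410 − (-1.022466))/15 = -0.994673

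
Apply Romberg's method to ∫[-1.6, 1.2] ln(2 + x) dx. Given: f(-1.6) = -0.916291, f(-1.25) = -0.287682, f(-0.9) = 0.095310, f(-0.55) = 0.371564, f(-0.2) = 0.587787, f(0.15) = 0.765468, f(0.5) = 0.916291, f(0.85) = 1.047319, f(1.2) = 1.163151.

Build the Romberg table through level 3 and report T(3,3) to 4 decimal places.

T(0,0) (trapezoid, 1 panel, h=2.8000): 0.345604
T(1,0) (trapezoid, 2 panels, h=1.4000): 0.995704
T(2,0) (trapezoid, 4 panels, h=0.7000): 1.205973
T(3,0) (trapezoid, 8 panels, h=0.3500): 1.266820
T(1,1) = 0.995704 + (0.995704 − 0.345604)/3 = 1.212404
T(2,1) = 1.205973 + (1.205973 − 0.995704)/3 = 1.276063
T(3,1) = 1.266820 + (1.266820 − 1.205973)/3 = 1.287102
T(2,2) = 1.276063 + (1.276063 − 1.212404)/15 = 1.280307
T(3,2) = 1.287102 + (1.287102 − 1.276063)/15 = 1.287838
T(3,3) = 1.287838 + (1.287838 − 1.280307)/63 = 1.287958

1.2880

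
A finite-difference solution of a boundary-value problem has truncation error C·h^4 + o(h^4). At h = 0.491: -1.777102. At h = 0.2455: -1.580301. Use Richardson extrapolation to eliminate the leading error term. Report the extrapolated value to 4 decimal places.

The leading error scales as h^4; refining by a factor of 2 reduces it by 2^4 = 16.
Extrapolated value = (16·A(h/2) − A(h)) / (16 − 1)
= (16·(-1.580301) − (-1.777102)) / 15
= -23.507714 / 15 = -1.567181

-1.5672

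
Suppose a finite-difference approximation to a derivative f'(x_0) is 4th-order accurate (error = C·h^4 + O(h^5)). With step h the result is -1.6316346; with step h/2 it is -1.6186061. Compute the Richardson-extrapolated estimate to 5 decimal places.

-1.61774

The leading error scales as h^4; refining by a factor of 2 reduces it by 2^4 = 16.
Extrapolated value = (16·A(h/2) − A(h)) / (16 − 1)
= (16·(-1.6186061) − (-1.6316346)) / 15
= -24.2660630 / 15 = -1.6177375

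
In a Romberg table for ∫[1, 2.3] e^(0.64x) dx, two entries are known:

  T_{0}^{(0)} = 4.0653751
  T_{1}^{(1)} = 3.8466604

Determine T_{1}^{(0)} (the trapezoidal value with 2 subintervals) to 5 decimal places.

3.90134

From T_{1}^{(1)} = (4·T_{1}^{(0)} − T_{0}^{(0)})/3, solve for T_{1}^{(0)}:
4·T_{1}^{(0)} = 3·3.8466604 + 4.0653751 = 15.6053563
T_{1}^{(0)} = 3.9013391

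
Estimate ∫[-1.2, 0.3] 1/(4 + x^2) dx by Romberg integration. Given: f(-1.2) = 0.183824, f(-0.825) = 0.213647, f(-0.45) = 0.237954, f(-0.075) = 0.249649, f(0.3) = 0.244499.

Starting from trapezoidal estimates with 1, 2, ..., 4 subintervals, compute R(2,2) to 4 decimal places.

R(0,0) (trapezoid, 1 panel, h=1.5000): 0.321242
R(1,0) (trapezoid, 2 panels, h=0.7500): 0.339087
R(2,0) (trapezoid, 4 panels, h=0.3750): 0.343279
R(1,1) = 0.339087 + (0.339087 − 0.321242)/3 = 0.345035
R(2,1) = 0.343279 + (0.343279 − 0.339087)/3 = 0.344676
R(2,2) = 0.344676 + (0.344676 − 0.345035)/15 = 0.344652

0.3447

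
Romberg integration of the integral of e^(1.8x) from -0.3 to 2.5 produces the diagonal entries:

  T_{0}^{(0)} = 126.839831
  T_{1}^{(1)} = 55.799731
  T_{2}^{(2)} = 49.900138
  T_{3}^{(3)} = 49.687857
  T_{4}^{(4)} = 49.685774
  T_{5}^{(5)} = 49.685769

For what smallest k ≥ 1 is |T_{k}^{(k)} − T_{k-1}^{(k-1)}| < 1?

|T_{1}^{(1)} − T_{0}^{(0)}| = 71.040100 ≥ 1
|T_{2}^{(2)} − T_{1}^{(1)}| = 5.899593 ≥ 1
|T_{3}^{(3)} − T_{2}^{(2)}| = 0.212281 < 1

k = 3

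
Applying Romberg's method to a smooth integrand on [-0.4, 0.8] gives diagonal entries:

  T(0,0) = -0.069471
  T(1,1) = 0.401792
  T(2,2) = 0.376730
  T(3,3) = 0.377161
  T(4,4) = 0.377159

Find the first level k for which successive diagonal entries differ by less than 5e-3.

|T(1,1) − T(0,0)| = 0.471263 ≥ 5e-3
|T(2,2) − T(1,1)| = 0.025062 ≥ 5e-3
|T(3,3) − T(2,2)| = 0.000431 < 5e-3

k = 3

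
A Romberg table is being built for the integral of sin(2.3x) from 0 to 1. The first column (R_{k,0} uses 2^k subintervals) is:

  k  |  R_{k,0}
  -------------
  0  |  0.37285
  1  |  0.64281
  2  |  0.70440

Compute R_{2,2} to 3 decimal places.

0.724

R_{1,1} = 0.64281 + (0.64281 − 0.37285)/3 = 0.73280
R_{2,1} = (4·0.70440 − 0.64281) / 3 = 0.72493
R_{2,2} = (16·0.72493 − 0.73280) / 15 = 0.72441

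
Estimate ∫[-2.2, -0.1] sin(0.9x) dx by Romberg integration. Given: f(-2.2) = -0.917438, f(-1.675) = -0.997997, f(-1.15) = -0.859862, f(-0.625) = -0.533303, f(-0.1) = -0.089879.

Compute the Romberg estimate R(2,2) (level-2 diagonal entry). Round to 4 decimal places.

R(0,0) (trapezoid, 1 panel, h=2.1000): -1.057683
R(1,0) (trapezoid, 2 panels, h=1.0500): -1.431697
R(2,0) (trapezoid, 4 panels, h=0.5250): -1.519781
R(1,1) = -1.431697 + (-1.431697 − (-1.057683))/3 = -1.556368
R(2,1) = -1.519781 + (-1.519781 − (-1.431697))/3 = -1.549142
R(2,2) = -1.549142 + (-1.549142 − (-1.556368))/15 = -1.548660

-1.5487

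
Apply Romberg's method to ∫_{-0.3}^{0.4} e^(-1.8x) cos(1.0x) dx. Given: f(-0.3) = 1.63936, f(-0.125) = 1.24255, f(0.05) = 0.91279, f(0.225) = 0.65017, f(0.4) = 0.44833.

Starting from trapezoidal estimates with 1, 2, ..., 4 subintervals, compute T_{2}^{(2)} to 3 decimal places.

0.670

T_{0}^{(0)} (trapezoid, 1 panel, h=0.7000): 0.73069
T_{1}^{(0)} (trapezoid, 2 panels, h=0.3500): 0.68482
T_{2}^{(0)} (trapezoid, 4 panels, h=0.1750): 0.67364
T_{1}^{(1)} = 0.68482 + (0.68482 − 0.73069)/3 = 0.66953
T_{2}^{(1)} = 0.67364 + (0.67364 − 0.68482)/3 = 0.66991
T_{2}^{(2)} = 0.66991 + (0.66991 − 0.66953)/15 = 0.66994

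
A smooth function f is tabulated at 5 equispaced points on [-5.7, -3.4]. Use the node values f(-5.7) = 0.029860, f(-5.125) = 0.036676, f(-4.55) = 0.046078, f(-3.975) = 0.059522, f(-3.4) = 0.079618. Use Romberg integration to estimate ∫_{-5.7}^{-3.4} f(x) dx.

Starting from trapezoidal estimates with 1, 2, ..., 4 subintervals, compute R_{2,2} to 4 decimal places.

0.1124

R_{0,0} (trapezoid, 1 panel, h=2.3000): 0.125900
R_{1,0} (trapezoid, 2 panels, h=1.1500): 0.115940
R_{2,0} (trapezoid, 4 panels, h=0.5750): 0.113284
R_{1,1} = 0.115940 + (0.115940 − 0.125900)/3 = 0.112620
R_{2,1} = 0.113284 + (0.113284 − 0.115940)/3 = 0.112399
R_{2,2} = 0.112399 + (0.112399 − 0.112620)/15 = 0.112384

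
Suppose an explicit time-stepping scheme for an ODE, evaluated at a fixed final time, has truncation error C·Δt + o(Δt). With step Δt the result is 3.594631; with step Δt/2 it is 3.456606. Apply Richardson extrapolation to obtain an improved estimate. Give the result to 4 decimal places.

3.3186

Extrapolated value = (2·A(Δt/2) − A(Δt)) / (2 − 1)
= (2·3.456606 − 3.594631) / 1
= 3.318581 / 1 = 3.318581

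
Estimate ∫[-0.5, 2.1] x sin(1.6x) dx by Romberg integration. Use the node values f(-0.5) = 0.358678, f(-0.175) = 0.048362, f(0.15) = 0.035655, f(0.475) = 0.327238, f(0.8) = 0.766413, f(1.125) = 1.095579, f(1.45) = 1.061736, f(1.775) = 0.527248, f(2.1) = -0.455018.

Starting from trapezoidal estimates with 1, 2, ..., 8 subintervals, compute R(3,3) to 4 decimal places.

R(0,0) (trapezoid, 1 panel, h=2.6000): -0.125242
R(1,0) (trapezoid, 2 panels, h=1.3000): 0.933716
R(2,0) (trapezoid, 4 panels, h=0.6500): 1.180162
R(3,0) (trapezoid, 8 panels, h=0.3250): 1.239570
R(1,1) = 0.933716 + (0.933716 − (-0.125242))/3 = 1.286702
R(2,1) = 1.180162 + (1.180162 − 0.933716)/3 = 1.262311
R(3,1) = 1.239570 + (1.239570 − 1.180162)/3 = 1.259373
R(2,2) = 1.262311 + (1.262311 − 1.286702)/15 = 1.260685
R(3,2) = 1.259373 + (1.259373 − 1.262311)/15 = 1.259177
R(3,3) = 1.259177 + (1.259177 − 1.260685)/63 = 1.259153

1.2592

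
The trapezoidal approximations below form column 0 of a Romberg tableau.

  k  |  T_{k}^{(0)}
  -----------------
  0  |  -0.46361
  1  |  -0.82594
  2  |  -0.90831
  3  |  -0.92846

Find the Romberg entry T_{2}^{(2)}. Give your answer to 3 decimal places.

Richardson extrapolation on the trapezoidal column (denominator 4−1=3):
T_{1}^{(1)} = -0.82594 + (-0.82594 − (-0.46361))/3 = -0.94672
T_{2}^{(1)} = (4·(-0.90831) − (-0.82594)) / 3 = -0.93577
T_{2}^{(2)} = -0.93577 + (-0.93577 − (-0.94672))/15 = -0.93504

-0.935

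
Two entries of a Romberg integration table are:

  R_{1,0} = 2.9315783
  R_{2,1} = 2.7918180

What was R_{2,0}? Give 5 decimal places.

From R_{2,1} = (4·R_{2,0} − R_{1,0})/3, solve for R_{2,0}:
4·R_{2,0} = 3·2.7918180 + 2.9315783 = 11.3070323
R_{2,0} = 2.8267581

2.82676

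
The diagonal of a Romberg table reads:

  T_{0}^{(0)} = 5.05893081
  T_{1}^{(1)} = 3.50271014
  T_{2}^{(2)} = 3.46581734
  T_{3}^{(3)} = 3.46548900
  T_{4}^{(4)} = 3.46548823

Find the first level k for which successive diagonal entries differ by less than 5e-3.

k = 3

|T_{1}^{(1)} − T_{0}^{(0)}| = 1.55622067 ≥ 5e-3
|T_{2}^{(2)} − T_{1}^{(1)}| = 0.03689280 ≥ 5e-3
|T_{3}^{(3)} − T_{2}^{(2)}| = 0.00032834 < 5e-3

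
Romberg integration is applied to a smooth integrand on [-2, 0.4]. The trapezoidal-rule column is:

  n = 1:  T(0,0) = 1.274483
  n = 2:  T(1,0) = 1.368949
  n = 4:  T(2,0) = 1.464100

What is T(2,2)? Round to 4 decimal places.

Richardson extrapolation on the trapezoidal column (denominator 4−1=3):
T(1,1) = 1.368949 + (1.368949 − 1.274483)/3 = 1.400438
T(2,1) = (4·1.464100 − 1.368949) / 3 = 1.495817
T(2,2) = 1.495817 + (1.495817 − 1.400438)/15 = 1.502176

1.5022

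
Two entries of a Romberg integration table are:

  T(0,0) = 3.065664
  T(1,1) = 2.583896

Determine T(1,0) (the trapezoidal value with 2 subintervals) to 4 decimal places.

2.7043

From T(1,1) = (4·T(1,0) − T(0,0))/3, solve for T(1,0):
4·T(1,0) = 3·2.583896 + 3.065664 = 10.817352
T(1,0) = 2.704338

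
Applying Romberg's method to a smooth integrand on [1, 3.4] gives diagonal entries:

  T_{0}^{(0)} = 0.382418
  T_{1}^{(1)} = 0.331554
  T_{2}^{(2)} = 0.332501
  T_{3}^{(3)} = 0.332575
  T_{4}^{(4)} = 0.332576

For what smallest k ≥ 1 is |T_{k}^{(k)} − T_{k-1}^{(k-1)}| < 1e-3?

k = 2

|T_{1}^{(1)} − T_{0}^{(0)}| = 0.050864 ≥ 1e-3
|T_{2}^{(2)} − T_{1}^{(1)}| = 0.000947 < 1e-3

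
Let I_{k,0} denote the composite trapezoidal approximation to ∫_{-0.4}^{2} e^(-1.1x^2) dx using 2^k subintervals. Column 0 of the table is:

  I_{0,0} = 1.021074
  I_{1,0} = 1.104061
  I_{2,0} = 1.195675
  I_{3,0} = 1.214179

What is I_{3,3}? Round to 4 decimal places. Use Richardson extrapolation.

I_{1,1} = 1.104061 + (1.104061 − 1.021074)/3 = 1.131723
I_{2,1} = (4·1.195675 − 1.104061) / 3 = 1.226213
I_{3,1} = 1.214179 + (1.214179 − 1.195675)/3 = 1.220347
I_{2,2} = 1.226213 + (1.226213 − 1.131723)/15 = 1.232512
I_{3,2} = 1.220347 + (1.220347 − 1.226213)/15 = 1.219956
I_{3,3} = (64·1.219956 − 1.232512) / 63 = 1.219757
(Column j=1 coincides with Simpson's rule on the same nodes.)

1.2198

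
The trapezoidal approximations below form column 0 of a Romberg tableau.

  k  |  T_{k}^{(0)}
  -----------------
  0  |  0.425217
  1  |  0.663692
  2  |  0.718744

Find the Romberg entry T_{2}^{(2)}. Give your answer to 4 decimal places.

T_{1}^{(1)} = 0.663692 + (0.663692 − 0.425217)/3 = 0.743184
T_{2}^{(1)} = 0.718744 + (0.718744 − 0.663692)/3 = 0.737095
T_{2}^{(2)} = (16·0.737095 − 0.743184) / 15 = 0.736689

0.7367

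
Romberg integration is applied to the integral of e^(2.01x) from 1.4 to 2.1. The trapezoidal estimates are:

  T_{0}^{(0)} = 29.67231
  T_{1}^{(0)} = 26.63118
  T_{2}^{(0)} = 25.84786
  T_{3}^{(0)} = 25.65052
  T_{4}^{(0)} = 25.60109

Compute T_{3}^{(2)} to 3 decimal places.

25.585

Richardson extrapolation on the trapezoidal column (denominator 4−1=3):
T_{2}^{(1)} = 25.84786 + (25.84786 − 26.63118)/3 = 25.58675
T_{3}^{(1)} = 25.65052 + (25.65052 − 25.84786)/3 = 25.58474
T_{3}^{(2)} = (16·25.58474 − 25.58675) / 15 = 25.58461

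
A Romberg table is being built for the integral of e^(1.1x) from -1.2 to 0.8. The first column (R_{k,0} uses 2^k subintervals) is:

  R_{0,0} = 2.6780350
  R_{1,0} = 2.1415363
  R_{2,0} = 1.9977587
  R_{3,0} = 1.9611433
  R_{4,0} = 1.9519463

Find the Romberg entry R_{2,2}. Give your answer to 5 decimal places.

1.94897

R_{1,1} = (4·2.1415363 − 2.6780350) / 3 = 1.9627034
R_{2,1} = (4·1.9977587 − 2.1415363) / 3 = 1.9498328
R_{2,2} = (16·1.9498328 − 1.9627034) / 15 = 1.9489748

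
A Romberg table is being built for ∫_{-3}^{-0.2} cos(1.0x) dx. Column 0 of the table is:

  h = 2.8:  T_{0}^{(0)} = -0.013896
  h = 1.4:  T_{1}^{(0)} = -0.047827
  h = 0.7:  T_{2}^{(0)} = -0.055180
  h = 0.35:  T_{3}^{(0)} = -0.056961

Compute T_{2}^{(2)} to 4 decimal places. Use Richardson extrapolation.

-0.0575

Richardson extrapolation on the trapezoidal column (denominator 4−1=3):
T_{1}^{(1)} = (4·(-0.047827) − (-0.013896)) / 3 = -0.059137
T_{2}^{(1)} = -0.055180 + (-0.055180 − (-0.047827))/3 = -0.057631
T_{2}^{(2)} = (16·(-0.057631) − (-0.059137)) / 15 = -0.057531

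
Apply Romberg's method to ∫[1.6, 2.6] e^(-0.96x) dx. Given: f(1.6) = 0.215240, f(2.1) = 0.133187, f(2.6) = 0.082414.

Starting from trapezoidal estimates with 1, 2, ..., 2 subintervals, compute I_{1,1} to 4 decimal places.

0.1384

I_{0,0} (trapezoid, 1 panel, h=1.0000): 0.148827
I_{1,0} (trapezoid, 2 panels, h=0.5000): 0.141007
I_{1,1} = 0.141007 + (0.141007 − 0.148827)/3 = 0.138400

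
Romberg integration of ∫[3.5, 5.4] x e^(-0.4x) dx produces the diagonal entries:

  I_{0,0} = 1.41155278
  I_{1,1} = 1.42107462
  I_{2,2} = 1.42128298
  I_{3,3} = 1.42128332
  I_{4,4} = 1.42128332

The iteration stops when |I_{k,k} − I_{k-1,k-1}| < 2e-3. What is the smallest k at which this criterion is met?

k = 2

|I_{1,1} − I_{0,0}| = 0.00952184 ≥ 2e-3
|I_{2,2} − I_{1,1}| = 0.00020836 < 2e-3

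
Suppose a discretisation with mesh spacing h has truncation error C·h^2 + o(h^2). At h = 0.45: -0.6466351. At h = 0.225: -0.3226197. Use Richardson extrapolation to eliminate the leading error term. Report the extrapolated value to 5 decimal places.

-0.21461

The leading error scales as h^2; refining by a factor of 2 reduces it by 2^2 = 4.
Extrapolated value = (4·A(h/2) − A(h)) / (4 − 1)
= (4·(-0.3226197) − (-0.6466351)) / 3
= -0.6438437 / 3 = -0.2146146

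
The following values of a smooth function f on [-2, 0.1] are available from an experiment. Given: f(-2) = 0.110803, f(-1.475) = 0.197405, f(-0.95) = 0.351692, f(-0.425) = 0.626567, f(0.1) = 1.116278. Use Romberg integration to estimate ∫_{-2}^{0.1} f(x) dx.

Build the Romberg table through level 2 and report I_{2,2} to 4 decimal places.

I_{0,0} (trapezoid, 1 panel, h=2.1000): 1.288435
I_{1,0} (trapezoid, 2 panels, h=1.0500): 1.013494
I_{2,0} (trapezoid, 4 panels, h=0.5250): 0.939332
I_{1,1} = 1.013494 + (1.013494 − 1.288435)/3 = 0.921847
I_{2,1} = 0.939332 + (0.939332 − 1.013494)/3 = 0.914611
I_{2,2} = 0.914611 + (0.914611 − 0.921847)/15 = 0.914129

0.9141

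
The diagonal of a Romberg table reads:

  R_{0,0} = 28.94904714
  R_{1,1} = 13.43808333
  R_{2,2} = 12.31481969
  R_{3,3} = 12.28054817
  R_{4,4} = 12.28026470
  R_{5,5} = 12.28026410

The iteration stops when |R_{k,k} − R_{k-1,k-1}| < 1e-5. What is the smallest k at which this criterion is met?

|R_{1,1} − R_{0,0}| = 15.51096381 ≥ 1e-5
|R_{2,2} − R_{1,1}| = 1.12326364 ≥ 1e-5
|R_{3,3} − R_{2,2}| = 0.03427152 ≥ 1e-5
|R_{4,4} − R_{3,3}| = 0.00028347 ≥ 1e-5
|R_{5,5} − R_{4,4}| = 0.00000060 < 1e-5

k = 5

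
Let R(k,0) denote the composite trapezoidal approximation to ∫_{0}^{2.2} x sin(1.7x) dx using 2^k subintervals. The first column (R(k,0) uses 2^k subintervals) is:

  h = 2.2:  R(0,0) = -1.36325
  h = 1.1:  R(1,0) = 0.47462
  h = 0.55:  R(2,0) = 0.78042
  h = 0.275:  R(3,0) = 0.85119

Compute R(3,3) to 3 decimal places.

0.874

R(1,1) = 0.47462 + (0.47462 − (-1.36325))/3 = 1.08724
R(2,1) = (4·0.78042 − 0.47462) / 3 = 0.88235
R(3,1) = (4·0.85119 − 0.78042) / 3 = 0.87478
R(2,2) = 0.88235 + (0.88235 − 1.08724)/15 = 0.86869
R(3,2) = 0.87478 + (0.87478 − 0.88235)/15 = 0.87428
R(3,3) = (64·0.87428 − 0.86869) / 63 = 0.87437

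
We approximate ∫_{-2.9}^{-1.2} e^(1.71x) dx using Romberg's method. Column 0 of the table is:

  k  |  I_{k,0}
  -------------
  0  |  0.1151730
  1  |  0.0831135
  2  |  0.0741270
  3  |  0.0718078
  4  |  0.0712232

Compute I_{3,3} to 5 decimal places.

0.07103

I_{1,1} = 0.0831135 + (0.0831135 − 0.1151730)/3 = 0.0724270
I_{2,1} = (4·0.0741270 − 0.0831135) / 3 = 0.0711315
I_{3,1} = 0.0718078 + (0.0718078 − 0.0741270)/3 = 0.0710347
I_{2,2} = 0.0711315 + (0.0711315 − 0.0724270)/15 = 0.0710451
I_{3,2} = (16·0.0710347 − 0.0711315) / 15 = 0.0710282
I_{3,3} = 0.0710282 + (0.0710282 − 0.0710451)/63 = 0.0710279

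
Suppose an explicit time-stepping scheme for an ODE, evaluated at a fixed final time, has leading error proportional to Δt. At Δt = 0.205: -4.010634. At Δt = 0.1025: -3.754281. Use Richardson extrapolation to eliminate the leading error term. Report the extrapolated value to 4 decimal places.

Extrapolated value = (2·A(Δt/2) − A(Δt)) / (2 − 1)
= (2·(-3.754281) − (-4.010634)) / 1
= -3.497928 / 1 = -3.497928

-3.4979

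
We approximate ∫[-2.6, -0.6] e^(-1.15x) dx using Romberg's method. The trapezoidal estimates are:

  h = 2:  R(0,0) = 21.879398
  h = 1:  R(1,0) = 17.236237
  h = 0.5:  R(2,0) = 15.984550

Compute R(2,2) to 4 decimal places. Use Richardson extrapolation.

Richardson extrapolation on the trapezoidal column (denominator 4−1=3):
R(1,1) = 17.236237 + (17.236237 − 21.879398)/3 = 15.688517
R(2,1) = 15.984550 + (15.984550 − 17.236237)/3 = 15.567321
R(2,2) = (16·15.567321 − 15.688517) / 15 = 15.559241

15.5592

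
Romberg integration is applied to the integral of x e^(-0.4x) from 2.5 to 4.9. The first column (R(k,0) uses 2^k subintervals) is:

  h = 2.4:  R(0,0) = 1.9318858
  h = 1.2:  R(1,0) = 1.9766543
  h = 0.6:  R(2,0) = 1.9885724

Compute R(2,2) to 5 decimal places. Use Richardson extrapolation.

Richardson extrapolation on the trapezoidal column (denominator 4−1=3):
R(1,1) = 1.9766543 + (1.9766543 − 1.9318858)/3 = 1.9915771
R(2,1) = 1.9885724 + (1.9885724 − 1.9766543)/3 = 1.9925451
R(2,2) = (16·1.9925451 − 1.9915771) / 15 = 1.9926096

1.99261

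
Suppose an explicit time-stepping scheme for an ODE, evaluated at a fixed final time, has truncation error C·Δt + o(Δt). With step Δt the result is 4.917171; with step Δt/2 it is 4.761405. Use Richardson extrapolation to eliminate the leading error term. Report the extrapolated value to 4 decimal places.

4.6056

The leading error scales as Δt; refining by a factor of 2 reduces it by 2^1 = 2.
Extrapolated value = (2·A(Δt/2) − A(Δt)) / (2 − 1)
= (2·4.761405 − 4.917171) / 1
= 4.605639 / 1 = 4.605639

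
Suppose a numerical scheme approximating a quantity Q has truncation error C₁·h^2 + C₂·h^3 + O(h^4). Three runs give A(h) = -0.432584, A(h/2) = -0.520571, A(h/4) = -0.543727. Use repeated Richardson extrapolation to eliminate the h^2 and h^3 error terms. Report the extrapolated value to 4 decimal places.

First eliminate the h^2 term (factor 2^2 = 4):
  B₁ = (4·(-0.520571) − (-0.432584))/3 = -0.549900
  B₂ = (4·(-0.543727) − (-0.520571))/3 = -0.551446
Then eliminate the h^3 term (factor 2^3 = 8):
  (8·(-0.551446) − (-0.549900))/7 = -0.551667

-0.5517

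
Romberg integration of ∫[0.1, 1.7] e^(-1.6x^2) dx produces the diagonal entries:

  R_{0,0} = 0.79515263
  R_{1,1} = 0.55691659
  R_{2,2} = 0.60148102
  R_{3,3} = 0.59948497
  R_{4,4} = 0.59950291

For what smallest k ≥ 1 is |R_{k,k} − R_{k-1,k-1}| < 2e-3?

|R_{1,1} − R_{0,0}| = 0.23823604 ≥ 2e-3
|R_{2,2} − R_{1,1}| = 0.04456443 ≥ 2e-3
|R_{3,3} − R_{2,2}| = 0.00199605 < 2e-3

k = 3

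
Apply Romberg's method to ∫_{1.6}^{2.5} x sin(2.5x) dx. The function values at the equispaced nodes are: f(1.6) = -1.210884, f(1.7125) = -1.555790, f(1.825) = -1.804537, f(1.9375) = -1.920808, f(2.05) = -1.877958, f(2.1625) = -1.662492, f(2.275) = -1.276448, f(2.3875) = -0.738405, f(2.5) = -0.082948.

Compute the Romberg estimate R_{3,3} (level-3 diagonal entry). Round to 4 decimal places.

R_{0,0} (trapezoid, 1 panel, h=0.9000): -0.582224
R_{1,0} (trapezoid, 2 panels, h=0.4500): -1.136193
R_{2,0} (trapezoid, 4 panels, h=0.2250): -1.261318
R_{3,0} (trapezoid, 8 panels, h=0.1125): -1.291877
R_{1,1} = -1.136193 + (-1.136193 − (-0.582224))/3 = -1.320849
R_{2,1} = -1.261318 + (-1.261318 − (-1.136193))/3 = -1.303026
R_{3,1} = -1.291877 + (-1.291877 − (-1.261318))/3 = -1.302063
R_{2,2} = -1.303026 + (-1.303026 − (-1.320849))/15 = -1.301838
R_{3,2} = -1.302063 + (-1.302063 − (-1.303026))/15 = -1.301999
R_{3,3} = -1.301999 + (-1.301999 − (-1.301838))/63 = -1.302002

-1.3020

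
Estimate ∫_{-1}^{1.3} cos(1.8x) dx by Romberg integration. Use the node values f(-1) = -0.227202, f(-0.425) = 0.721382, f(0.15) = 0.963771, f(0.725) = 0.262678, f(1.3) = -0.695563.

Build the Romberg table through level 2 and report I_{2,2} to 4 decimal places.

0.9352

I_{0,0} (trapezoid, 1 panel, h=2.3000): -1.061180
I_{1,0} (trapezoid, 2 panels, h=1.1500): 0.577747
I_{2,0} (trapezoid, 4 panels, h=0.5750): 0.854708
I_{1,1} = 0.577747 + (0.577747 − (-1.061180))/3 = 1.124056
I_{2,1} = 0.854708 + (0.854708 − 0.577747)/3 = 0.947028
I_{2,2} = 0.947028 + (0.947028 − 1.124056)/15 = 0.935226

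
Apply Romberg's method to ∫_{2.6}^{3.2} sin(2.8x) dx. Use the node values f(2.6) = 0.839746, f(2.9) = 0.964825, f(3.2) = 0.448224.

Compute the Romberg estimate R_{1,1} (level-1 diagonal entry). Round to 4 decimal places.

0.5147

R_{0,0} (trapezoid, 1 panel, h=0.6000): 0.386391
R_{1,0} (trapezoid, 2 panels, h=0.3000): 0.482643
R_{1,1} = 0.482643 + (0.482643 − 0.386391)/3 = 0.514727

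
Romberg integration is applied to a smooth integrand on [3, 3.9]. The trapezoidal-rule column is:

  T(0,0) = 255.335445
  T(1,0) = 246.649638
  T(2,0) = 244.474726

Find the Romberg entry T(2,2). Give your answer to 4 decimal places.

T(1,1) = 246.649638 + (246.649638 − 255.335445)/3 = 243.754369
T(2,1) = (4·244.474726 − 246.649638) / 3 = 243.749755
T(2,2) = 243.749755 + (243.749755 − 243.754369)/15 = 243.749447

243.7494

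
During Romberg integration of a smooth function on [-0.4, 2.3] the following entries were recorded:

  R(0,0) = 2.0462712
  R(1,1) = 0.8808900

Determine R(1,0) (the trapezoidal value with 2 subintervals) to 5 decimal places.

1.17224

From R(1,1) = (4·R(1,0) − R(0,0))/3, solve for R(1,0):
4·R(1,0) = 3·0.8808900 + 2.0462712 = 4.6889412
R(1,0) = 1.1722353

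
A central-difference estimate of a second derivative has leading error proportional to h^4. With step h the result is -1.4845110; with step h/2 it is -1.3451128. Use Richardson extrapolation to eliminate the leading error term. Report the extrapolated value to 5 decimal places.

The leading error scales as h^4; refining by a factor of 2 reduces it by 2^4 = 16.
Extrapolated value = (16·A(h/2) − A(h)) / (16 − 1)
= (16·(-1.3451128) − (-1.4845110)) / 15
= -20.0372938 / 15 = -1.3358196

-1.33582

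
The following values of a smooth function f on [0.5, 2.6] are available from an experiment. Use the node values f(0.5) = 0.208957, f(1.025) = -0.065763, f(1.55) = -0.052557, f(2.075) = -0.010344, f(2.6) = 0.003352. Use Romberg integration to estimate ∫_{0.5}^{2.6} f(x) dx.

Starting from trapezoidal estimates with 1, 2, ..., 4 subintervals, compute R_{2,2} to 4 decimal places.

R_{0,0} (trapezoid, 1 panel, h=2.1000): 0.222924
R_{1,0} (trapezoid, 2 panels, h=1.0500): 0.056277
R_{2,0} (trapezoid, 4 panels, h=0.5250): -0.011817
R_{1,1} = 0.056277 + (0.056277 − 0.222924)/3 = 0.000728
R_{2,1} = -0.011817 + (-0.011817 − 0.056277)/3 = -0.034515
R_{2,2} = -0.034515 + (-0.034515 − 0.000728)/15 = -0.036865

-0.0369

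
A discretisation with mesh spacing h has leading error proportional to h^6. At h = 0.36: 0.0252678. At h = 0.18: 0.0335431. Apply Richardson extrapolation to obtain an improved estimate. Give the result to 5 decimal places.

0.03367

The leading error scales as h^6; refining by a factor of 2 reduces it by 2^6 = 64.
Extrapolated value = (64·A(h/2) − A(h)) / (64 − 1)
= (64·0.0335431 − 0.0252678) / 63
= 2.1214906 / 63 = 0.0336745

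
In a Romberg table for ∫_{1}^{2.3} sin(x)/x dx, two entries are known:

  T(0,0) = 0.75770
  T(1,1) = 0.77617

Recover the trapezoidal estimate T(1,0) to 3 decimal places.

0.772

From T(1,1) = (4·T(1,0) − T(0,0))/3, solve for T(1,0):
4·T(1,0) = 3·0.77617 + 0.75770 = 3.08621
T(1,0) = 0.77155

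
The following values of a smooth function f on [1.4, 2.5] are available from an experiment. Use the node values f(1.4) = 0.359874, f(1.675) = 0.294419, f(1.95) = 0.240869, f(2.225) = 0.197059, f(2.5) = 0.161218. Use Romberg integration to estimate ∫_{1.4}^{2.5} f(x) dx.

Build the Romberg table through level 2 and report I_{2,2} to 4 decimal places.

0.2721

I_{0,0} (trapezoid, 1 panel, h=1.1000): 0.286601
I_{1,0} (trapezoid, 2 panels, h=0.5500): 0.275778
I_{2,0} (trapezoid, 4 panels, h=0.2750): 0.273046
I_{1,1} = 0.275778 + (0.275778 − 0.286601)/3 = 0.272170
I_{2,1} = 0.273046 + (0.273046 − 0.275778)/3 = 0.272135
I_{2,2} = 0.272135 + (0.272135 − 0.272170)/15 = 0.272133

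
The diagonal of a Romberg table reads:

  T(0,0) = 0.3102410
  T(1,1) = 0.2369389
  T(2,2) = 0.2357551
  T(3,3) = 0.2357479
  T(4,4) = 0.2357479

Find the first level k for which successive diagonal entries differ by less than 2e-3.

|T(1,1) − T(0,0)| = 0.0733021 ≥ 2e-3
|T(2,2) − T(1,1)| = 0.0011838 < 2e-3

k = 2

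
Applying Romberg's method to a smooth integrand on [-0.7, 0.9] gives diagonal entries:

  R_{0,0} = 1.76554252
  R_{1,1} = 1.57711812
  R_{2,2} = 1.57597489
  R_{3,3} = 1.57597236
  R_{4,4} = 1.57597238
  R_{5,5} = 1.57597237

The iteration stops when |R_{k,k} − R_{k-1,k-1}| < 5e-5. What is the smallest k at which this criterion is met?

|R_{1,1} − R_{0,0}| = 0.18842440 ≥ 5e-5
|R_{2,2} − R_{1,1}| = 0.00114323 ≥ 5e-5
|R_{3,3} − R_{2,2}| = 0.00000253 < 5e-5

k = 3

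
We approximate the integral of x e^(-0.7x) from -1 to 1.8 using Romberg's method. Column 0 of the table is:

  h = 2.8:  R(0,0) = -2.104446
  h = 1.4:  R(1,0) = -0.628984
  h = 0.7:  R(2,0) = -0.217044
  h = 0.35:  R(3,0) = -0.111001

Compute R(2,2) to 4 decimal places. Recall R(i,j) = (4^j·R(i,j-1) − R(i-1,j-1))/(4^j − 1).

R(1,1) = (4·(-0.628984) − (-2.104446)) / 3 = -0.137163
R(2,1) = -0.217044 + (-0.217044 − (-0.628984))/3 = -0.079731
R(2,2) = -0.079731 + (-0.079731 − (-0.137163))/15 = -0.075902

-0.0759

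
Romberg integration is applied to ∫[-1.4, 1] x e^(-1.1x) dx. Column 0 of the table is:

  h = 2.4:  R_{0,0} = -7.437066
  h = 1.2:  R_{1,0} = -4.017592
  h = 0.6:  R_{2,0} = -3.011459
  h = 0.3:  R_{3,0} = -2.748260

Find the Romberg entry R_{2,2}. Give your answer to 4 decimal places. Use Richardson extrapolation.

Richardson extrapolation on the trapezoidal column (denominator 4−1=3):
R_{1,1} = -4.017592 + (-4.017592 − (-7.437066))/3 = -2.877767
R_{2,1} = (4·(-3.011459) − (-4.017592)) / 3 = -2.676081
R_{2,2} = (16·(-2.676081) − (-2.877767)) / 15 = -2.662635

-2.6626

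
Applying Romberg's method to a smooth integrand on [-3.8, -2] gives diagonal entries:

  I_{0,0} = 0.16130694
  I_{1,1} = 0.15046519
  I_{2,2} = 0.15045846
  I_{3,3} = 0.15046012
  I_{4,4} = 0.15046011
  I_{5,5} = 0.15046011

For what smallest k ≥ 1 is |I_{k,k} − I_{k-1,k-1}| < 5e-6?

|I_{1,1} − I_{0,0}| = 0.01084175 ≥ 5e-6
|I_{2,2} − I_{1,1}| = 0.00000673 ≥ 5e-6
|I_{3,3} − I_{2,2}| = 0.00000166 < 5e-6

k = 3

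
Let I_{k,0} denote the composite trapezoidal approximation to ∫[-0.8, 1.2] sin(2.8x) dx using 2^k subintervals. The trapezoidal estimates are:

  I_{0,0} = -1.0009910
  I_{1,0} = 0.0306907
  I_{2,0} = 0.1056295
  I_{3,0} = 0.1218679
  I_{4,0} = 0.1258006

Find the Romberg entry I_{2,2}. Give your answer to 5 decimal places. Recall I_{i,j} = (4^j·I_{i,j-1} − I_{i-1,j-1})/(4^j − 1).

I_{1,1} = (4·0.0306907 − (-1.0009910)) / 3 = 0.3745846
I_{2,1} = (4·0.1056295 − 0.0306907) / 3 = 0.1306091
I_{2,2} = 0.1306091 + (0.1306091 − 0.3745846)/15 = 0.1143441

0.11434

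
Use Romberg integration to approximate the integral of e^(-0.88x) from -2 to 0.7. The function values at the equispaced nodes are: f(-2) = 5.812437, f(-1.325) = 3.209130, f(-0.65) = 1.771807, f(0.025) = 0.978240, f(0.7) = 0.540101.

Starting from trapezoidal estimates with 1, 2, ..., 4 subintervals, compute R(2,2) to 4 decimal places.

5.9918

R(0,0) (trapezoid, 1 panel, h=2.7000): 8.575926
R(1,0) (trapezoid, 2 panels, h=1.3500): 6.679903
R(2,0) (trapezoid, 4 panels, h=0.6750): 6.166426
R(1,1) = 6.679903 + (6.679903 − 8.575926)/3 = 6.047895
R(2,1) = 6.166426 + (6.166426 − 6.679903)/3 = 5.995267
R(2,2) = 5.995267 + (5.995267 − 6.047895)/15 = 5.991758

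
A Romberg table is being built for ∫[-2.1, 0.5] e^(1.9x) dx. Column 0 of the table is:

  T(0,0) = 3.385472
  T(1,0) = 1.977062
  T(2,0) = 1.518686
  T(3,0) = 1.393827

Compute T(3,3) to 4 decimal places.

1.3512

Richardson extrapolation on the trapezoidal column (denominator 4−1=3):
T(1,1) = 1.977062 + (1.977062 − 3.385472)/3 = 1.507592
T(2,1) = (4·1.518686 − 1.977062) / 3 = 1.365894
T(3,1) = (4·1.393827 − 1.518686) / 3 = 1.352207
T(2,2) = 1.365894 + (1.365894 − 1.507592)/15 = 1.356447
T(3,2) = (16·1.352207 − 1.365894) / 15 = 1.351295
T(3,3) = (64·1.351295 − 1.356447) / 63 = 1.351213
(Column j=1 coincides with Simpson's rule on the same nodes.)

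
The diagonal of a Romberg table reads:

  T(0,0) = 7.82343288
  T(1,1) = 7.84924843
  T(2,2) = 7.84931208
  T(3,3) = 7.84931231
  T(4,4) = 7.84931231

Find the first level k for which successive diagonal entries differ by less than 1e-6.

|T(1,1) − T(0,0)| = 0.02581555 ≥ 1e-6
|T(2,2) − T(1,1)| = 0.00006365 ≥ 1e-6
|T(3,3) − T(2,2)| = 0.00000023 < 1e-6

k = 3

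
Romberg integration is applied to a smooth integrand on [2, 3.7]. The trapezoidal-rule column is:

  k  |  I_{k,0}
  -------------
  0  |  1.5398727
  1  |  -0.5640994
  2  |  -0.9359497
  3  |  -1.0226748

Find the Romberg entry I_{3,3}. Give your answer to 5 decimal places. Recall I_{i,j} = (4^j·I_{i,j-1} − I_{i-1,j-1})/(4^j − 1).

-1.05111

Richardson extrapolation on the trapezoidal column (denominator 4−1=3):
I_{1,1} = (4·(-0.5640994) − 1.5398727) / 3 = -1.2654234
I_{2,1} = -0.9359497 + (-0.9359497 − (-0.5640994))/3 = -1.0598998
I_{3,1} = -1.0226748 + (-1.0226748 − (-0.9359497))/3 = -1.0515832
I_{2,2} = -1.0598998 + (-1.0598998 − (-1.2654234))/15 = -1.0461982
I_{3,2} = -1.0515832 + (-1.0515832 − (-1.0598998))/15 = -1.0510288
I_{3,3} = (64·(-1.0510288) − (-1.0461982)) / 63 = -1.0511055
(Column j=1 coincides with Simpson's rule on the same nodes.)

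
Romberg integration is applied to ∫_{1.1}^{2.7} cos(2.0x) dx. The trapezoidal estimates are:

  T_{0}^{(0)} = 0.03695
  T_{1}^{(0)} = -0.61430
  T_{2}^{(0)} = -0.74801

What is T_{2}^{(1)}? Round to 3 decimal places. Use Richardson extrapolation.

Richardson extrapolation on the trapezoidal column (denominator 4−1=3):
T_{2}^{(1)} = (4·(-0.74801) − (-0.61430)) / 3 = -0.79258

-0.793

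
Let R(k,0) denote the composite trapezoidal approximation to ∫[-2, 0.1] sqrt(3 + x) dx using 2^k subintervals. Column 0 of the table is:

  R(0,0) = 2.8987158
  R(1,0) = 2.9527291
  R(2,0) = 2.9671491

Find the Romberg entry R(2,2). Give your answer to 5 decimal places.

2.97204

R(1,1) = (4·2.9527291 − 2.8987158) / 3 = 2.9707335
R(2,1) = 2.9671491 + (2.9671491 − 2.9527291)/3 = 2.9719558
R(2,2) = 2.9719558 + (2.9719558 − 2.9707335)/15 = 2.9720373
(Column j=1 coincides with Simpson's rule on the same nodes.)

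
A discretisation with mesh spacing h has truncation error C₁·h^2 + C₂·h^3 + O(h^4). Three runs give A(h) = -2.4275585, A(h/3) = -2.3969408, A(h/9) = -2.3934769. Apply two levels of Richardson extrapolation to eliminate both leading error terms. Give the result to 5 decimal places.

-2.39304

First eliminate the h^2 term (factor 3^2 = 9):
  B₁ = (9·(-2.3969408) − (-2.4275585))/8 = -2.3931136
  B₂ = (9·(-2.3934769) − (-2.3969408))/8 = -2.3930439
Then eliminate the h^3 term (factor 3^3 = 27):
  (27·(-2.3930439) − (-2.3931136))/26 = -2.3930412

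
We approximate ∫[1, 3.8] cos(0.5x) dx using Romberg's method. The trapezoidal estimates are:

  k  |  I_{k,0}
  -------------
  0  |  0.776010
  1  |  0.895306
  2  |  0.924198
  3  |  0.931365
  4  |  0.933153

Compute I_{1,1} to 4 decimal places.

0.9351

Richardson extrapolation on the trapezoidal column (denominator 4−1=3):
I_{1,1} = 0.895306 + (0.895306 − 0.776010)/3 = 0.935071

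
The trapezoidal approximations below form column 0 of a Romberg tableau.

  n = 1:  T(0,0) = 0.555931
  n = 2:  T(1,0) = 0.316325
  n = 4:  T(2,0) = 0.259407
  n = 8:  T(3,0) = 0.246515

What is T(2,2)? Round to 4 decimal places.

Richardson extrapolation on the trapezoidal column (denominator 4−1=3):
T(1,1) = (4·0.316325 − 0.555931) / 3 = 0.236456
T(2,1) = 0.259407 + (0.259407 − 0.316325)/3 = 0.240434
T(2,2) = (16·0.240434 − 0.236456) / 15 = 0.240699

0.2407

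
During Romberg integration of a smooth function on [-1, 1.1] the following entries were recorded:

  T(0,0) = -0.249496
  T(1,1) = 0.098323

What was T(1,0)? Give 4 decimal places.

0.0114

From T(1,1) = (4·T(1,0) − T(0,0))/3, solve for T(1,0):
4·T(1,0) = 3·0.098323 + (-0.249496) = 0.045473
T(1,0) = 0.011368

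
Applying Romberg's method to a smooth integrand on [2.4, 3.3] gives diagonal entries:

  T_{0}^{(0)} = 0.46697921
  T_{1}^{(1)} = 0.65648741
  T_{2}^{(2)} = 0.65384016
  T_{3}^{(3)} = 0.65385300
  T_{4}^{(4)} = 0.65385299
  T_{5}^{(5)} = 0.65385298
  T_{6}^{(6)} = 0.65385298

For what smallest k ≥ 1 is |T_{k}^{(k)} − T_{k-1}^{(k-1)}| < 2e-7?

|T_{1}^{(1)} − T_{0}^{(0)}| = 0.18950820 ≥ 2e-7
|T_{2}^{(2)} − T_{1}^{(1)}| = 0.00264725 ≥ 2e-7
|T_{3}^{(3)} − T_{2}^{(2)}| = 0.00001284 ≥ 2e-7
|T_{4}^{(4)} − T_{3}^{(3)}| = 0.00000001 < 2e-7

k = 4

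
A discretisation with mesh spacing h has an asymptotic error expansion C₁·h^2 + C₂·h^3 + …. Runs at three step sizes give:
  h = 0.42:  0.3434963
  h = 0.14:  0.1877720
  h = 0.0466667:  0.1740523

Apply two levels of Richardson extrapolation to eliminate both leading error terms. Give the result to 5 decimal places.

0.17249

First eliminate the h^2 term (factor 3^2 = 9):
  B₁ = (9·0.1877720 − 0.3434963)/8 = 0.1683065
  B₂ = (9·0.1740523 − 0.1877720)/8 = 0.1723373
Then eliminate the h^3 term (factor 3^3 = 27):
  (27·0.1723373 − 0.1683065)/26 = 0.1724923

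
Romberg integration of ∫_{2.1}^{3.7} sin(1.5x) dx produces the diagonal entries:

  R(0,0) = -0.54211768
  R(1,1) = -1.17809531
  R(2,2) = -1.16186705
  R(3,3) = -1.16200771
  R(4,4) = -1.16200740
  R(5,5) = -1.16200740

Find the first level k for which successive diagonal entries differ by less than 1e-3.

|R(1,1) − R(0,0)| = 0.63597763 ≥ 1e-3
|R(2,2) − R(1,1)| = 0.01622826 ≥ 1e-3
|R(3,3) − R(2,2)| = 0.00014066 < 1e-3

k = 3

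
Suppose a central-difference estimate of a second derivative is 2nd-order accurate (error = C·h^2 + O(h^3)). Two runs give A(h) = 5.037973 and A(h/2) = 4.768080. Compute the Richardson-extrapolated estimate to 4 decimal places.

4.6781

The leading error scales as h^2; refining by a factor of 2 reduces it by 2^2 = 4.
Extrapolated value = (4·A(h/2) − A(h)) / (4 − 1)
= (4·4.768080 − 5.037973) / 3
= 14.034347 / 3 = 4.678116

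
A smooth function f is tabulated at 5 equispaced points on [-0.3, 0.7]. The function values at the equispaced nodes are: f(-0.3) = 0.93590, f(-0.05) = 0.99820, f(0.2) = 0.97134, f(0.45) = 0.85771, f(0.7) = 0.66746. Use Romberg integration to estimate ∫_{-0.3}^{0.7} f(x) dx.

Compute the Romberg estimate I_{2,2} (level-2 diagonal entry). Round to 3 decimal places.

0.914

I_{0,0} (trapezoid, 1 panel, h=1.0000): 0.80168
I_{1,0} (trapezoid, 2 panels, h=0.5000): 0.88651
I_{2,0} (trapezoid, 4 panels, h=0.2500): 0.90723
I_{1,1} = 0.88651 + (0.88651 − 0.80168)/3 = 0.91479
I_{2,1} = 0.90723 + (0.90723 − 0.88651)/3 = 0.91414
I_{2,2} = 0.91414 + (0.91414 − 0.91479)/15 = 0.91410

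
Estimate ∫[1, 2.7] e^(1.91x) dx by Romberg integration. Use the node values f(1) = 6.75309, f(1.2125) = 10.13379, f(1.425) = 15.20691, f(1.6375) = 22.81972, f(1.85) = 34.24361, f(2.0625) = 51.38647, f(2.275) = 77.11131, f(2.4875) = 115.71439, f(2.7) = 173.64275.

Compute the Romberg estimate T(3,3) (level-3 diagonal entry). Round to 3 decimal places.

87.377

T(0,0) (trapezoid, 1 panel, h=1.7000): 153.33646
T(1,0) (trapezoid, 2 panels, h=0.8500): 105.77530
T(2,0) (trapezoid, 4 panels, h=0.4250): 92.12289
T(3,0) (trapezoid, 8 panels, h=0.2125): 88.57300
T(1,1) = 105.77530 + (105.77530 − 153.33646)/3 = 89.92158
T(2,1) = 92.12289 + (92.12289 − 105.77530)/3 = 87.57209
T(3,1) = 88.57300 + (88.57300 − 92.12289)/3 = 87.38970
T(2,2) = 87.57209 + (87.57209 − 89.92158)/15 = 87.41546
T(3,2) = 87.38970 + (87.38970 − 87.57209)/15 = 87.37754
T(3,3) = 87.37754 + (87.37754 − 87.41546)/63 = 87.37694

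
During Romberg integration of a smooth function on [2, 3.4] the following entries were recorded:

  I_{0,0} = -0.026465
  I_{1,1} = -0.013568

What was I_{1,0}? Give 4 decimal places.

From I_{1,1} = (4·I_{1,0} − I_{0,0})/3, solve for I_{1,0}:
4·I_{1,0} = 3·(-0.013568) + (-0.026465) = -0.067169
I_{1,0} = -0.016792

-0.0168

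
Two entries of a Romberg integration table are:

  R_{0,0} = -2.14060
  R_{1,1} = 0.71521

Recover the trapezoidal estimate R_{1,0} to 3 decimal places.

0.001

From R_{1,1} = (4·R_{1,0} − R_{0,0})/3, solve for R_{1,0}:
4·R_{1,0} = 3·0.71521 + (-2.14060) = 0.00503
R_{1,0} = 0.00126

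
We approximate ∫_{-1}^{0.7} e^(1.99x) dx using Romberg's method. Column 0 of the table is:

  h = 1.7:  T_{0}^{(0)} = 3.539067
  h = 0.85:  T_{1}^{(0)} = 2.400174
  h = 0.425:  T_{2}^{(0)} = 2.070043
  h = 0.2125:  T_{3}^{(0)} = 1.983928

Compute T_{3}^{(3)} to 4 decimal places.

1.9549

T_{1}^{(1)} = (4·2.400174 − 3.539067) / 3 = 2.020543
T_{2}^{(1)} = 2.070043 + (2.070043 − 2.400174)/3 = 1.959999
T_{3}^{(1)} = 1.983928 + (1.983928 − 2.070043)/3 = 1.955223
T_{2}^{(2)} = 1.959999 + (1.959999 − 2.020543)/15 = 1.955963
T_{3}^{(2)} = (16·1.955223 − 1.959999) / 15 = 1.954905
T_{3}^{(3)} = (64·1.954905 − 1.955963) / 63 = 1.954888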